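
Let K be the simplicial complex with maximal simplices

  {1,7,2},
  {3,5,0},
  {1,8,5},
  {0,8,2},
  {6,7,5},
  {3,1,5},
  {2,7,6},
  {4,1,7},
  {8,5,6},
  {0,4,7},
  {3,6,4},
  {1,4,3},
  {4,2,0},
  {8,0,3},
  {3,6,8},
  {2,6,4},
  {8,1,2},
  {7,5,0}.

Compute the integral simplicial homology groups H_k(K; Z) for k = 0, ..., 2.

H_0 = Z,  H_1 = Z ⊕ Z/2Z,  H_2 = 0.

Fix the vertex order 0 < 1 < 2 < 3 < 4 < 5 < 6 < 7 < 8 and write every simplex with vertices in increasing order. Then dim K = 2 and the simplices of K are:

  0-simplices (9): [0], [1], [2], [3], [4], [5], [6], [7], [8]
  1-simplices (27): (27 of them)
  2-simplices (18): [0,2,4], [0,2,8], [0,3,5], [0,3,8], [0,4,7], [0,5,7], [1,2,7], [1,2,8], [1,3,4], [1,3,5], [1,4,7], [1,5,8], [2,4,6], [2,6,7], [3,4,6], [3,6,8], [5,6,7], [5,6,8]

giving chain groups C_0 ≅ Z^9, C_1 ≅ Z^27, C_2 ≅ Z^18.

∂_1: C_1 → C_0 maps an edge to its endpoints' difference, ∂[p,q] = q − p.
The resulting 9×27 matrix has rank 8, and its Smith normal form has invariant factors (1,1,1,1,1,1,1,1).

∂_2: C_2 → C_1 sends each 2-simplex [p,q,r] to [q,r] − [p,r] + [p,q]. For instance
  ∂[2,6,7] = [6,7] − [2,7] + [2,6],
  ∂[0,2,8] = [2,8] − [0,8] + [0,2].
This gives a 27×18 integer matrix of rank 18; reducing to Smith normal form yields diagonal entries (1,1,1,1,1,1,1,1,1,1,1,1,1,1,1,1,1,2).

From H_k ≅ ker(∂_k) / im(∂_{k+1}) we obtain:

  H_0: rank C_0 − rank ∂_1 = 9 − 8 = 1, and the invariant factors of ∂_1 are all 1, so H_0 ≅ Z.
  H_1: rank ker ∂_1 − rank ∂_2 = (27 − 8) − 18 = 1, and ∂_2 has invariant factor 2 > 1, so H_1 ≅ Z ⊕ Z/2Z.
  H_2: rank ker ∂_2 − rank ∂_3 = (18 − 18) − 0 = 0, and there is no ∂_3, so H_2 ≅ 0.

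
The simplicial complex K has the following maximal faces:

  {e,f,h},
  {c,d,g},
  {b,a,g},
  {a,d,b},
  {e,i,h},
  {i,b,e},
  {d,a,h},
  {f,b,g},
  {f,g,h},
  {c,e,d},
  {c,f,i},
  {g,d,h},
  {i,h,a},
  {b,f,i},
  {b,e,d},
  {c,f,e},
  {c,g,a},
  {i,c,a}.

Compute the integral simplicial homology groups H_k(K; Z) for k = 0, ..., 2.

Take the total order a < b < c < d < e < f < g < h < i on the vertex set. Then K (dimension 2) consists of the simplices:

  0-simplices (9): a, b, c, d, e, f, g, h, i
  1-simplices (27): ab, ac, ad, ag, ah, ai, bd, be, bf, bg, bi, cd, ce, cf, cg, ci, de, dg, dh, ef, eh, ei, fg, fh, fi, gh, hi
  2-simplices (18): abd, abg, acg, aci, adh, ahi, bde, bei, bfg, bfi, cde, cdg, cef, cfi, dgh, efh, ehi, fgh

giving chain groups C_0 ≅ Z^9, C_1 ≅ Z^27, C_2 ≅ Z^18.

Boundary ∂_1: C_1 → C_0 sends each edge [p,q] (with p < q) to q − p. For instance
  ∂ah = h − a.
This gives a 9×27 integer matrix of rank 8; reducing to Smith normal form yields diagonal entries (1,1,1,1,1,1,1,1).

Boundary ∂_2: C_2 → C_1 maps a triangle to the signed sum of its edges. For instance
  ∂ehi = hi − ei + eh,
  ∂bfg = fg − bg + bf.
The 27×18 boundary matrix has rank 18 and Smith normal form diag(1,1,1,1,1,1,1,1,1,1,1,1,1,1,1,1,1,2).

Reading off H_k = ker ∂_k / im ∂_{k+1}:

  H_0: rank C_0 − rank ∂_1 = 9 − 8 = 1, and the invariant factors of ∂_1 are all 1, so H_0 = Z.
  H_1: rank ker ∂_1 − rank ∂_2 = (27 − 8) − 18 = 1, and ∂_2 has invariant factor 2 > 1, so H_1 = Z ⊕ Z/2.
  H_2: rank ker ∂_2 − rank ∂_3 = (18 − 18) − 0 = 0, and there is no ∂_3, so H_2 = 0.

As a check, the Euler characteristic is 9 − 27 + 18 = 0, which agrees with 1 − 1 + 0 = 0.

H_0 = Z,  H_1 = Z ⊕ Z/2,  H_2 = 0.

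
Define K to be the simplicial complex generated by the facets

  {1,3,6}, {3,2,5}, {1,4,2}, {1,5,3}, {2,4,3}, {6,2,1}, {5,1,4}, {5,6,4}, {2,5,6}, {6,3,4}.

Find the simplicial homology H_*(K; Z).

H_0 = Z,  H_1 = Z/2,  H_2 = 0.

Take the total order 1 < 2 < 3 < 4 < 5 < 6 on the vertex set. Then K (dimension 2) consists of the simplices:

  0-simplices (6): [1], [2], [3], [4], [5], [6]
  1-simplices (15): [1,2], [1,3], [1,4], [1,5], [1,6], [2,3], [2,4], [2,5], [2,6], [3,4], [3,5], [3,6], [4,5], [4,6], [5,6]
  2-simplices (10): [1,2,4], [1,2,6], [1,3,5], [1,3,6], [1,4,5], [2,3,4], [2,3,5], [2,5,6], [3,4,6], [4,5,6]

Hence C_0 ≅ Z^6, C_1 ≅ Z^15, C_2 ≅ Z^10.

∂_1: C_1 → C_0 is given by ∂[p,q] = [q] − [p]. For instance
  ∂[3,5] = [5] − [3].
As a 6×15 matrix over Z this has rank 5, with invariant factors (1,1,1,1,1).

The boundary map ∂_2: C_2 → C_1 acts by ∂[p,q,r] = [q,r] − [p,r] + [p,q]. For instance
  ∂[4,5,6] = [5,6] − [4,6] + [4,5],
  ∂[1,2,4] = [2,4] − [1,4] + [1,2].
The 15×10 boundary matrix has rank 10 and Smith normal form diag(1,1,1,1,1,1,1,1,1,2).

Now H_k = ker ∂_k / im ∂_{k+1}, so:

  H_0: rank C_0 − rank ∂_1 = 6 − 5 = 1, and the invariant factors of ∂_1 are all 1, so H_0 ≅ Z.
  H_1: rank ker ∂_1 − rank ∂_2 = (15 − 5) − 10 = 0, and ∂_2 has invariant factor 2 > 1, so H_1 ≅ Z/2.
  H_2: rank ker ∂_2 − rank ∂_3 = (10 − 10) − 0 = 0, and there is no ∂_3, so H_2 ≅ 0.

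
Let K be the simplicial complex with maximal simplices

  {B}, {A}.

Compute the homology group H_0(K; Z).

H_0 ≅ Z^2.

Fix the vertex order A < B and write every simplex with vertices in increasing order. Then dim K = 0 and the simplices of K are:

  0-simplices (2): A, B

so the chain groups are C_0 ≅ Z^2.

Now H_k = ker ∂_k / im ∂_{k+1}, so:

  H_0: rank C_0 − rank ∂_1 = 2 − 0 = 2, and there is no ∂_1, so H_0 = Z^2.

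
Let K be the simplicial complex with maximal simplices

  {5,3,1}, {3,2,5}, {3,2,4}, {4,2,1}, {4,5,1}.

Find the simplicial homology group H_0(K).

H_0 ≅ Z.

K has 5 vertices, 10 edges, 5 triangles.
rank ∂_0 = 0, rank ∂_1 = 4 ⇒ b_0 = 5 − 0 − 4 = 1; all invariant factors of ∂_1 are 1 so no torsion. So H_0 ≅ Z.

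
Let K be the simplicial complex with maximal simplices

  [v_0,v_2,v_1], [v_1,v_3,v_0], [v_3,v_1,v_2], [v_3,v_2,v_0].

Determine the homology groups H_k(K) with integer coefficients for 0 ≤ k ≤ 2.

Fix the vertex order v_0 < v_1 < v_2 < v_3 and write every simplex with vertices in increasing order. Then dim K = 2 and the simplices of K are:

  0-simplices (4): [v_0], [v_1], [v_2], [v_3]
  1-simplices (6): [v_0,v_1], [v_0,v_2], [v_0,v_3], [v_1,v_2], [v_1,v_3], [v_2,v_3]
  2-simplices (4): [v_0,v_1,v_2], [v_0,v_1,v_3], [v_0,v_2,v_3], [v_1,v_2,v_3]

Hence C_0 ≅ Z^4, C_1 ≅ Z^6, C_2 ≅ Z^4.

∂_1: C_1 → C_0 sends each edge [p,q] (with p < q) to q − p. For instance
  ∂[v_1,v_3] = [v_3] − [v_1].
This gives a 4×6 integer matrix of rank 3; reducing to Smith normal form yields diagonal entries (1,1,1).

Boundary ∂_2: C_2 → C_1 maps a triangle to the signed sum of its edges. For instance
  ∂[v_0,v_2,v_3] = [v_2,v_3] − [v_0,v_3] + [v_0,v_2],
  ∂[v_0,v_1,v_2] = [v_1,v_2] − [v_0,v_2] + [v_0,v_1].
As a 6×4 matrix over Z this has rank 3, with invariant factors (1,1,1).

Computing H_k = (kernel of ∂_k) / (image of ∂_{k+1}):

  H_0: rank C_0 − rank ∂_1 = 4 − 3 = 1, and the invariant factors of ∂_1 are all 1, so H_0 = Z.
  H_1: rank ker ∂_1 − rank ∂_2 = (6 − 3) − 3 = 0, and the invariant factors of ∂_2 are all 1, so H_1 = 0.
  H_2: rank ker ∂_2 − rank ∂_3 = (4 − 3) − 0 = 1, and there is no ∂_3, so H_2 = Z.

As a check, the Euler characteristic is 4 − 6 + 4 = 2, which agrees with 1 − 0 + 1 = 2.
(K is a triangulation of the 2-sphere S^2.)

H_0 = Z,  H_1 = 0,  H_2 = Z.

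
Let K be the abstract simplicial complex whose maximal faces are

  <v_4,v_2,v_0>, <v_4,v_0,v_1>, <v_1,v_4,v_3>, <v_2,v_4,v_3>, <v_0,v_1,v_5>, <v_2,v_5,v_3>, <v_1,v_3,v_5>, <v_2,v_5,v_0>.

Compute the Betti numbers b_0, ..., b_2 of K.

We work with the vertex ordering v_0 < v_1 < v_2 < v_3 < v_4 < v_5. The simplices of K, each written with vertices in increasing order, are:

  0-simplices (6): [v_0], [v_1], [v_2], [v_3], [v_4], [v_5]
  1-simplices (12): [v_0,v_1], [v_0,v_2], [v_0,v_4], [v_0,v_5], [v_1,v_3], [v_1,v_4], [v_1,v_5], [v_2,v_3], [v_2,v_4], [v_2,v_5], [v_3,v_4], [v_3,v_5]
  2-simplices (8): [v_0,v_1,v_4], [v_0,v_1,v_5], [v_0,v_2,v_4], [v_0,v_2,v_5], [v_1,v_3,v_4], [v_1,v_3,v_5], [v_2,v_3,v_4], [v_2,v_3,v_5]

Hence C_0 ≅ Z^6, C_1 ≅ Z^12, C_2 ≅ Z^8.

∂_1: C_1 → C_0 is given by ∂[p,q] = [q] − [p]. For instance
  ∂[v_1,v_4] = [v_4] − [v_1].
As a 6×12 matrix over Z this has rank 5, with invariant factors (1,1,1,1,1).

The boundary map ∂_2: C_2 → C_1 acts by ∂[p,q,r] = [q,r] − [p,r] + [p,q]. For instance
  ∂[v_0,v_1,v_5] = [v_1,v_5] − [v_0,v_5] + [v_0,v_1],
  ∂[v_2,v_3,v_5] = [v_3,v_5] − [v_2,v_5] + [v_2,v_3].
The resulting 12×8 matrix has rank 7, and its Smith normal form has invariant factors (1,1,1,1,1,1,1).

From H_k ≅ ker(∂_k) / im(∂_{k+1}) we obtain:

  H_0: rank C_0 − rank ∂_1 = 6 − 5 = 1, and the invariant factors of ∂_1 are all 1, so H_0 = Z.
  H_1: rank ker ∂_1 − rank ∂_2 = (12 − 5) − 7 = 0, and the invariant factors of ∂_2 are all 1, so H_1 = 0.
  H_2: rank ker ∂_2 − rank ∂_3 = (8 − 7) − 0 = 1, and there is no ∂_3, so H_2 = Z.

As a check, the Euler characteristic is 6 − 12 + 8 = 2, which agrees with 1 − 0 + 1 = 2.

Hence the Betti numbers are b_0 = 1, b_1 = 0, b_2 = 1.

b_0 = 1, b_1 = 0, b_2 = 1.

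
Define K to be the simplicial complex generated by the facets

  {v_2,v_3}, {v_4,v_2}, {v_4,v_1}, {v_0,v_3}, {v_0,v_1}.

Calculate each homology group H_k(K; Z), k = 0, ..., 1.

H_0 = Z,  H_1 = Z.

Take the total order v_0 < v_1 < v_2 < v_3 < v_4 on the vertex set. Then K (dimension 1) consists of the simplices:

  0-simplices (5): [v_0], [v_1], [v_2], [v_3], [v_4]
  1-simplices (5): [v_0,v_1], [v_0,v_3], [v_1,v_4], [v_2,v_3], [v_2,v_4]

so the chain groups are C_0 ≅ Z^5, C_1 ≅ Z^5.

Boundary ∂_1: C_1 → C_0 maps an edge to its endpoints' difference, ∂[p,q] = q − p.
As a 5×5 matrix over Z this has rank 4, with invariant factors (1,1,1,1).

From H_k ≅ ker(∂_k) / im(∂_{k+1}) we obtain:

  H_0: rank C_0 − rank ∂_1 = 5 − 4 = 1, and the invariant factors of ∂_1 are all 1, so H_0 ≅ Z.
  H_1: rank ker ∂_1 − rank ∂_2 = (5 − 4) − 0 = 1, and there is no ∂_2, so H_1 ≅ Z.

(K is a triangulation of the circle S^1.)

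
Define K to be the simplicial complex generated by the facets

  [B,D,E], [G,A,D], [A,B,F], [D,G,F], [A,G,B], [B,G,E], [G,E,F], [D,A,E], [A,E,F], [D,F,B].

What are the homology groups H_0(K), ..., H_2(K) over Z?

H_0 ≅ Z,  H_1 ≅ Z/2,  H_2 = 0.

We work with the vertex ordering A < B < D < E < F < G. The simplices of K, each written with vertices in increasing order, are:

  0-simplices (6): A, B, D, E, F, G
  1-simplices (15): AB, AD, AE, AF, AG, BD, BE, BF, BG, DE, DF, DG, EF, EG, FG
  2-simplices (10): ABF, ABG, ADE, ADG, AEF, BDE, BDF, BEG, DFG, EFG

giving chain groups C_0 ≅ Z^6, C_1 ≅ Z^15, C_2 ≅ Z^10.

Boundary ∂_1: C_1 → C_0 maps an edge to its endpoints' difference, ∂[p,q] = q − p. For instance
  ∂DE = E − D.
This gives a 6×15 integer matrix of rank 5; reducing to Smith normal form yields diagonal entries (1,1,1,1,1).

Boundary ∂_2: C_2 → C_1 acts by ∂[p,q,r] = [q,r] − [p,r] + [p,q]. For instance
  ∂BDE = DE − BE + BD,
  ∂AEF = EF − AF + AE.
As a 15×10 matrix over Z this has rank 10, with invariant factors (1,1,1,1,1,1,1,1,1,2).

Reading off H_k = ker ∂_k / im ∂_{k+1}:

  H_0: rank C_0 − rank ∂_1 = 6 − 5 = 1, and the invariant factors of ∂_1 are all 1, so H_0 ≅ Z.
  H_1: rank ker ∂_1 − rank ∂_2 = (15 − 5) − 10 = 0, and ∂_2 has invariant factor 2 > 1, so H_1 ≅ Z/2.
  H_2: rank ker ∂_2 − rank ∂_3 = (10 − 10) − 0 = 0, and there is no ∂_3, so H_2 ≅ 0.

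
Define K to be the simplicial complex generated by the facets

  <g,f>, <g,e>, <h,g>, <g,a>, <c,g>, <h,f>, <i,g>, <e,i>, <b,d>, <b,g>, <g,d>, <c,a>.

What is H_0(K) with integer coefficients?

Take the total order a < b < c < d < e < f < g < h < i on the vertex set. Then K (dimension 1) consists of the simplices:

  0-simplices (9): a, b, c, d, e, f, g, h, i
  1-simplices (12): ac, ag, bd, bg, cg, dg, eg, ei, fg, fh, gh, gi

giving chain groups C_0 ≅ Z^9, C_1 ≅ Z^12.

The boundary map ∂_1: C_1 → C_0 maps an edge to its endpoints' difference, ∂[p,q] = q − p. For instance
  ∂fh = h − f.
The resulting 9×12 matrix has rank 8, and its Smith normal form has invariant factors (1,1,1,1,1,1,1,1).

Computing H_k = (kernel of ∂_k) / (image of ∂_{k+1}):

  H_0: rank C_0 − rank ∂_1 = 9 − 8 = 1, and the invariant factors of ∂_1 are all 1, so H_0 = Z.

(K is a triangulation of a wedge of 4 circles.)

H_0 ≅ Z.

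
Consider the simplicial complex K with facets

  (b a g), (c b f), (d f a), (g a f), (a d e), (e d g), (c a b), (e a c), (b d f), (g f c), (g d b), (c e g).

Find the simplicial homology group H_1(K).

Order the vertices as a < b < c < d < e < f < g. Listing each simplex with vertices in this order, K has dimension 2 with simplices:

  0-simplices (7): a, b, c, d, e, f, g
  1-simplices (18): ab, ac, ad, ae, af, ag, bc, bd, bf, bg, ce, cf, cg, de, df, dg, eg, fg
  2-simplices (12): abc, abg, ace, ade, adf, afg, bcf, bdf, bdg, ceg, cfg, deg

giving chain groups C_0 ≅ Z^7, C_1 ≅ Z^18, C_2 ≅ Z^12.

Boundary ∂_1: C_1 → C_0 maps an edge to its endpoints' difference, ∂[p,q] = q − p. For instance
  ∂eg = g − e.
The resulting 7×18 matrix has rank 6, and its Smith normal form has invariant factors (1,1,1,1,1,1).

∂_2: C_2 → C_1 acts by ∂[p,q,r] = [q,r] − [p,r] + [p,q]. For instance
  ∂abc = bc − ac + ab,
  ∂ade = de − ae + ad.
The 18×12 boundary matrix has rank 12 and Smith normal form diag(1,1,1,1,1,1,1,1,1,1,1,2).

Reading off H_k = ker ∂_k / im ∂_{k+1}:

  H_1: rank ker ∂_1 − rank ∂_2 = (18 − 6) − 12 = 0, and ∂_2 has invariant factor 2 > 1, so H_1 ≅ Z/2.

H_1 ≅ Z/2.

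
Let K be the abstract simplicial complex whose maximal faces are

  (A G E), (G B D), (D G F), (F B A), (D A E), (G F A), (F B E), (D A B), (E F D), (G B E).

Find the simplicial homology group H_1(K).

H_1 = Z/2.

Take the total order A < B < D < E < F < G on the vertex set. Then K (dimension 2) consists of the simplices:

  0-simplices (6): A, B, D, E, F, G
  1-simplices (15): AB, AD, AE, AF, AG, BD, BE, BF, BG, DE, DF, DG, EF, EG, FG
  2-simplices (10): ABD, ABF, ADE, AEG, AFG, BDG, BEF, BEG, DEF, DFG

Hence C_0 ≅ Z^6, C_1 ≅ Z^15, C_2 ≅ Z^10.

The boundary map ∂_1: C_1 → C_0 sends each edge [p,q] (with p < q) to q − p. For instance
  ∂AF = F − A.
The resulting 6×15 matrix has rank 5, and its Smith normal form has invariant factors (1,1,1,1,1).

Boundary ∂_2: C_2 → C_1 sends each 2-simplex [p,q,r] to [q,r] − [p,r] + [p,q]. For instance
  ∂BDG = DG − BG + BD,
  ∂BEG = EG − BG + BE.
The resulting 15×10 matrix has rank 10, and its Smith normal form has invariant factors (1,1,1,1,1,1,1,1,1,2).

Reading off H_k = ker ∂_k / im ∂_{k+1}:

  H_1: rank ker ∂_1 − rank ∂_2 = (15 − 5) − 10 = 0, and ∂_2 has invariant factor 2 > 1, so H_1 = Z/2.

(K is a triangulation of the real projective plane RP^2.)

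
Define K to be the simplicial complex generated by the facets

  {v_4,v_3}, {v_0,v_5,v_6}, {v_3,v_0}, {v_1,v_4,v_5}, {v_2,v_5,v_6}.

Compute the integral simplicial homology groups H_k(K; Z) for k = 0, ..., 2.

H_0 = Z,  H_1 = Z,  H_2 = 0.

Fix the vertex order v_0 < v_1 < v_2 < v_3 < v_4 < v_5 < v_6 and write every simplex with vertices in increasing order. Then dim K = 2 and the simplices of K are:

  0-simplices (7): [v_0], [v_1], [v_2], [v_3], [v_4], [v_5], [v_6]
  1-simplices (10): [v_0,v_3], [v_0,v_5], [v_0,v_6], [v_1,v_4], [v_1,v_5], [v_2,v_5], [v_2,v_6], [v_3,v_4], [v_4,v_5], [v_5,v_6]
  2-simplices (3): [v_0,v_5,v_6], [v_1,v_4,v_5], [v_2,v_5,v_6]

giving chain groups C_0 ≅ Z^7, C_1 ≅ Z^10, C_2 ≅ Z^3.

The boundary map ∂_1: C_1 → C_0 sends each edge [p,q] (with p < q) to q − p.
The 7×10 boundary matrix has rank 6 and Smith normal form diag(1,1,1,1,1,1).

The boundary map ∂_2: C_2 → C_1 acts by ∂[p,q,r] = [q,r] − [p,r] + [p,q]. For instance
  ∂[v_0,v_5,v_6] = [v_5,v_6] − [v_0,v_6] + [v_0,v_5],
  ∂[v_2,v_5,v_6] = [v_5,v_6] − [v_2,v_6] + [v_2,v_5].
This gives a 10×3 integer matrix of rank 3; reducing to Smith normal form yields diagonal entries (1,1,1).

Computing H_k = (kernel of ∂_k) / (image of ∂_{k+1}):

  H_0: rank C_0 − rank ∂_1 = 7 − 6 = 1, and the invariant factors of ∂_1 are all 1, so H_0 ≅ Z.
  H_1: rank ker ∂_1 − rank ∂_2 = (10 − 6) − 3 = 1, and the invariant factors of ∂_2 are all 1, so H_1 ≅ Z.
  H_2: rank ker ∂_2 − rank ∂_3 = (3 − 3) − 0 = 0, and there is no ∂_3, so H_2 ≅ 0.

As a check, the Euler characteristic is 7 − 10 + 3 = 0, which agrees with 1 − 1 + 0 = 0.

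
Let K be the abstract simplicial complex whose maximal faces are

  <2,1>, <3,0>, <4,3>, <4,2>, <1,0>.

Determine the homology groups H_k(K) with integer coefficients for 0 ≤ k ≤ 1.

Take the total order 0 < 1 < 2 < 3 < 4 on the vertex set. Then K (dimension 1) consists of the simplices:

  0-simplices (5): [0], [1], [2], [3], [4]
  1-simplices (5): [0,1], [0,3], [1,2], [2,4], [3,4]

so the chain groups are C_0 ≅ Z^5, C_1 ≅ Z^5.

The boundary map ∂_1: C_1 → C_0 maps an edge to its endpoints' difference, ∂[p,q] = q − p.
This gives a 5×5 integer matrix of rank 4; reducing to Smith normal form yields diagonal entries (1,1,1,1).

Computing H_k = (kernel of ∂_k) / (image of ∂_{k+1}):

  H_0: rank C_0 − rank ∂_1 = 5 − 4 = 1, and the invariant factors of ∂_1 are all 1, so H_0 = Z.
  H_1: rank ker ∂_1 − rank ∂_2 = (5 − 4) − 0 = 1, and there is no ∂_2, so H_1 = Z.

(K is a triangulation of the circle S^1.)

H_0 = Z,  H_1 = Z.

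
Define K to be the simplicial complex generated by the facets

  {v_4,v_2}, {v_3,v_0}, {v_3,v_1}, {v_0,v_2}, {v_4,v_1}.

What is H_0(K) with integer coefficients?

H_0 = Z.

Fix the vertex order v_0 < v_1 < v_2 < v_3 < v_4 and write every simplex with vertices in increasing order. Then dim K = 1 and the simplices of K are:

  0-simplices (5): [v_0], [v_1], [v_2], [v_3], [v_4]
  1-simplices (5): [v_0,v_2], [v_0,v_3], [v_1,v_3], [v_1,v_4], [v_2,v_4]

giving chain groups C_0 ≅ Z^5, C_1 ≅ Z^5.

∂_1: C_1 → C_0 maps an edge to its endpoints' difference, ∂[p,q] = q − p.
As a 5×5 matrix over Z this has rank 4, with invariant factors (1,1,1,1).

From H_k ≅ ker(∂_k) / im(∂_{k+1}) we obtain:

  H_0: rank C_0 − rank ∂_1 = 5 − 4 = 1, and the invariant factors of ∂_1 are all 1, so H_0 ≅ Z.

(K is a triangulation of the circle S^1.)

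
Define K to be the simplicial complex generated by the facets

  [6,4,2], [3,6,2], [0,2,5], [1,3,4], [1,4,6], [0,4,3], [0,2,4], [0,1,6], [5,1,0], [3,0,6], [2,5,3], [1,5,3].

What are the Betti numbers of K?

b_0 = 1, b_1 = 0, b_2 = 0.

Order the vertices as 0 < 1 < 2 < 3 < 4 < 5 < 6. Listing each simplex with vertices in this order, K has dimension 2 with simplices:

  0-simplices (7): [0], [1], [2], [3], [4], [5], [6]
  1-simplices (18): [0,1], [0,2], [0,3], [0,4], [0,5], [0,6], [1,3], [1,4], [1,5], [1,6], [2,3], [2,4], [2,5], [2,6], [3,4], [3,5], [3,6], [4,6]
  2-simplices (12): [0,1,5], [0,1,6], [0,2,4], [0,2,5], [0,3,4], [0,3,6], [1,3,4], [1,3,5], [1,4,6], [2,3,5], [2,3,6], [2,4,6]

so the chain groups are C_0 ≅ Z^7, C_1 ≅ Z^18, C_2 ≅ Z^12.

The boundary map ∂_1: C_1 → C_0 is given by ∂[p,q] = [q] − [p]. For instance
  ∂[2,6] = [6] − [2].
The resulting 7×18 matrix has rank 6, and its Smith normal form has invariant factors (1,1,1,1,1,1).

Boundary ∂_2: C_2 → C_1 acts by ∂[p,q,r] = [q,r] − [p,r] + [p,q]. For instance
  ∂[0,1,6] = [1,6] − [0,6] + [0,1],
  ∂[1,3,4] = [3,4] − [1,4] + [1,3].
This gives a 18×12 integer matrix of rank 12; reducing to Smith normal form yields diagonal entries (1,1,1,1,1,1,1,1,1,1,1,2).

Computing H_k = (kernel of ∂_k) / (image of ∂_{k+1}):

  H_0: rank C_0 − rank ∂_1 = 7 − 6 = 1, and the invariant factors of ∂_1 are all 1, so H_0 ≅ Z.
  H_1: rank ker ∂_1 − rank ∂_2 = (18 − 6) − 12 = 0, and ∂_2 has invariant factor 2 > 1, so H_1 ≅ Z/2.
  H_2: rank ker ∂_2 − rank ∂_3 = (12 − 12) − 0 = 0, and there is no ∂_3, so H_2 ≅ 0.

Hence the Betti numbers are b_0 = 1, b_1 = 0, b_2 = 0.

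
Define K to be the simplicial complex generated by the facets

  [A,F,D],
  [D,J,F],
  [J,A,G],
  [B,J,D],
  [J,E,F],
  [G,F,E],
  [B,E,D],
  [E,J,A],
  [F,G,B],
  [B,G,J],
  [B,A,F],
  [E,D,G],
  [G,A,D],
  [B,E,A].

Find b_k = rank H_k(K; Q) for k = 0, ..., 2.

Fix the vertex order A < B < D < E < F < G < J and write every simplex with vertices in increasing order. Then dim K = 2 and the simplices of K are:

  0-simplices (7): A, B, D, E, F, G, J
  1-simplices (21): AB, AD, AE, AF, AG, AJ, BD, BE, BF, BG, BJ, DE, DF, DG, DJ, EF, EG, EJ, FG, FJ, GJ
  2-simplices (14): ABE, ABF, ADF, ADG, AEJ, AGJ, BDE, BDJ, BFG, BGJ, DEG, DFJ, EFG, EFJ

giving chain groups C_0 ≅ Z^7, C_1 ≅ Z^21, C_2 ≅ Z^14.

Boundary ∂_1: C_1 → C_0 maps an edge to its endpoints' difference, ∂[p,q] = q − p. For instance
  ∂BE = E − B.
The resulting 7×21 matrix has rank 6, and its Smith normal form has invariant factors (1,1,1,1,1,1).

Boundary ∂_2: C_2 → C_1 acts by ∂[p,q,r] = [q,r] − [p,r] + [p,q]. For instance
  ∂BDE = DE − BE + BD,
  ∂BGJ = GJ − BJ + BG.
This gives a 21×14 integer matrix of rank 13; reducing to Smith normal form yields diagonal entries (1,1,1,1,1,1,1,1,1,1,1,1,1).

Now H_k = ker ∂_k / im ∂_{k+1}, so:

  H_0: rank C_0 − rank ∂_1 = 7 − 6 = 1, and the invariant factors of ∂_1 are all 1, so H_0 ≅ Z.
  H_1: rank ker ∂_1 − rank ∂_2 = (21 − 6) − 13 = 2, and the invariant factors of ∂_2 are all 1, so H_1 ≅ Z^2.
  H_2: rank ker ∂_2 − rank ∂_3 = (14 − 13) − 0 = 1, and there is no ∂_3, so H_2 ≅ Z.

Hence the Betti numbers are b_0 = 1, b_1 = 2, b_2 = 1.

b_0 = 1, b_1 = 2, b_2 = 1.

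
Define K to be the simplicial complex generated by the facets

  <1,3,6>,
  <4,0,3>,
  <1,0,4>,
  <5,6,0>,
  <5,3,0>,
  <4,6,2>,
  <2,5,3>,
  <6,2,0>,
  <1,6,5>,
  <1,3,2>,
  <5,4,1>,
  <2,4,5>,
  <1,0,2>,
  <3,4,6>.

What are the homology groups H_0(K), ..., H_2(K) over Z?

K has 7 vertices, 21 edges, 14 triangles.
rank ∂_0 = 0, rank ∂_1 = 6 ⇒ b_0 = 7 − 0 − 6 = 1; all invariant factors of ∂_1 are 1 so no torsion. So H_0 ≅ Z.
rank ∂_1 = 6, rank ∂_2 = 13 ⇒ b_1 = 21 − 6 − 13 = 2; all invariant factors of ∂_2 are 1 so no torsion. So H_1 ≅ Z^2.
rank ∂_2 = 13, rank ∂_3 = 0 ⇒ b_2 = 14 − 13 − 0 = 1. So H_2 ≅ Z.

H_0 ≅ Z,  H_1 ≅ Z^2,  H_2 ≅ Z.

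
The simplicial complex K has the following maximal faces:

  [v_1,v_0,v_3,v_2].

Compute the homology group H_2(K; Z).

We work with the vertex ordering v_0 < v_1 < v_2 < v_3. The simplices of K, each written with vertices in increasing order, are:

  0-simplices (4): [v_0], [v_1], [v_2], [v_3]
  1-simplices (6): [v_0,v_1], [v_0,v_2], [v_0,v_3], [v_1,v_2], [v_1,v_3], [v_2,v_3]
  2-simplices (4): [v_0,v_1,v_2], [v_0,v_1,v_3], [v_0,v_2,v_3], [v_1,v_2,v_3]
  3-simplices (1): [v_0,v_1,v_2,v_3]

so the chain groups are C_0 ≅ Z^4, C_1 ≅ Z^6, C_2 ≅ Z^4, C_3 ≅ Z^1.

The boundary map ∂_1: C_1 → C_0 is given by ∂[p,q] = [q] − [p]. For instance
  ∂[v_0,v_1] = [v_1] − [v_0].
The resulting 4×6 matrix has rank 3, and its Smith normal form has invariant factors (1,1,1).

∂_2: C_2 → C_1 sends each 2-simplex [p,q,r] to [q,r] − [p,r] + [p,q]. For instance
  ∂[v_0,v_1,v_2] = [v_1,v_2] − [v_0,v_2] + [v_0,v_1],
  ∂[v_1,v_2,v_3] = [v_2,v_3] − [v_1,v_3] + [v_1,v_2].
As a 6×4 matrix over Z this has rank 3, with invariant factors (1,1,1).

∂_3: C_3 → C_2 sends each 3-simplex σ to the alternating sum Σ_i (−1)^i (σ with its i-th vertex removed). For instance
  ∂[v_0,v_1,v_2,v_3] = [v_1,v_2,v_3] − [v_0,v_2,v_3] + [v_0,v_1,v_3] − [v_0,v_1,v_2].
As a 4×1 matrix over Z this has rank 1, with invariant factors (1).

Reading off H_k = ker ∂_k / im ∂_{k+1}:

  H_2: rank ker ∂_2 − rank ∂_3 = (4 − 3) − 1 = 0, and the invariant factors of ∂_3 are all 1, so H_2 = 0.

H_2 = 0.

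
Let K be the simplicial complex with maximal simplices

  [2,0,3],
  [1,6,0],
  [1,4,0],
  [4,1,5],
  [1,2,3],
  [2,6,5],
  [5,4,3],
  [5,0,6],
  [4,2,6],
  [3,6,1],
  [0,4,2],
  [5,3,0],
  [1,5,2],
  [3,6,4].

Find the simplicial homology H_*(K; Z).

K has 7 vertices, 21 edges, 14 triangles.
rank ∂_0 = 0, rank ∂_1 = 6 ⇒ b_0 = 7 − 0 − 6 = 1; all invariant factors of ∂_1 are 1 so no torsion. So H_0 = Z.
rank ∂_1 = 6, rank ∂_2 = 13 ⇒ b_1 = 21 − 6 − 13 = 2; all invariant factors of ∂_2 are 1 so no torsion. So H_1 = Z^2.
rank ∂_2 = 13, rank ∂_3 = 0 ⇒ b_2 = 14 − 13 − 0 = 1. So H_2 = Z.

H_0 = Z,  H_1 = Z^2,  H_2 = Z.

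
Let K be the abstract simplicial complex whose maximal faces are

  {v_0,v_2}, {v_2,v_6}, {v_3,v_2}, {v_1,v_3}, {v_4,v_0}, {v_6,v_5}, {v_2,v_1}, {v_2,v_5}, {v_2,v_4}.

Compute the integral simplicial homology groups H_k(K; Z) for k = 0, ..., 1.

H_0 = Z,  H_1 = Z^3.

We work with the vertex ordering v_0 < v_1 < v_2 < v_3 < v_4 < v_5 < v_6. The simplices of K, each written with vertices in increasing order, are:

  0-simplices (7): [v_0], [v_1], [v_2], [v_3], [v_4], [v_5], [v_6]
  1-simplices (9): [v_0,v_2], [v_0,v_4], [v_1,v_2], [v_1,v_3], [v_2,v_3], [v_2,v_4], [v_2,v_5], [v_2,v_6], [v_5,v_6]

Hence C_0 ≅ Z^7, C_1 ≅ Z^9.

The boundary map ∂_1: C_1 → C_0 maps an edge to its endpoints' difference, ∂[p,q] = q − p. For instance
  ∂[v_5,v_6] = [v_6] − [v_5].
The 7×9 boundary matrix has rank 6 and Smith normal form diag(1,1,1,1,1,1).

Reading off H_k = ker ∂_k / im ∂_{k+1}:

  H_0: rank C_0 − rank ∂_1 = 7 − 6 = 1, and the invariant factors of ∂_1 are all 1, so H_0 = Z.
  H_1: rank ker ∂_1 − rank ∂_2 = (9 − 6) − 0 = 3, and there is no ∂_2, so H_1 = Z^3.

(K is a triangulation of a wedge of 3 circles.)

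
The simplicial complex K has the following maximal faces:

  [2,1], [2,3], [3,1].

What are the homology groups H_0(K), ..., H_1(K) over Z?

H_0 ≅ Z,  H_1 ≅ Z.

Order the vertices as 1 < 2 < 3. Listing each simplex with vertices in this order, K has dimension 1 with simplices:

  0-simplices (3): [1], [2], [3]
  1-simplices (3): [1,2], [1,3], [2,3]

giving chain groups C_0 ≅ Z^3, C_1 ≅ Z^3.

Boundary ∂_1: C_1 → C_0 maps an edge to its endpoints' difference, ∂[p,q] = q − p. For instance
  ∂[1,3] = [3] − [1].
As a 3×3 matrix over Z this has rank 2, with invariant factors (1,1).

Computing H_k = (kernel of ∂_k) / (image of ∂_{k+1}):

  H_0: rank C_0 − rank ∂_1 = 3 − 2 = 1, and the invariant factors of ∂_1 are all 1, so H_0 ≅ Z.
  H_1: rank ker ∂_1 − rank ∂_2 = (3 − 2) − 0 = 1, and there is no ∂_2, so H_1 ≅ Z.

As a check, the Euler characteristic is 3 − 3 = 0, which agrees with 1 − 1 = 0.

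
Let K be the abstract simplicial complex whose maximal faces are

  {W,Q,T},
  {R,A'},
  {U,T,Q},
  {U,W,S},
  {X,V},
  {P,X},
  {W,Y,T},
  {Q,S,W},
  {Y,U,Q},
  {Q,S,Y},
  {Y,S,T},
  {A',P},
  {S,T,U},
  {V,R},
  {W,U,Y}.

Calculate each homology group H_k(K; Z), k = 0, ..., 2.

Fix the vertex order P < Q < R < S < T < U < V < W < X < Y < A' and write every simplex with vertices in increasing order. Then dim K = 2 and the simplices of K are:

  0-simplices (11): [P], [Q], [R], [S], [T], [U], [V], [W], [X], [Y], [A']
  1-simplices (20): [P,X], [P,A'], [Q,S], [Q,T], [Q,U], [Q,W], [Q,Y], [R,V], [R,A'], [S,T], [S,U], [S,W], [S,Y], [T,U], [T,W], [T,Y], [U,W], [U,Y], [V,X], [W,Y]
  2-simplices (10): [Q,S,W], [Q,S,Y], [Q,T,U], [Q,T,W], [Q,U,Y], [S,T,U], [S,T,Y], [S,U,W], [T,W,Y], [U,W,Y]

Hence C_0 ≅ Z^11, C_1 ≅ Z^20, C_2 ≅ Z^10.

∂_1: C_1 → C_0 is given by ∂[p,q] = [q] − [p].
As a 11×20 matrix over Z this has rank 9, with invariant factors (1,1,1,1,1,1,1,1,1).

Boundary ∂_2: C_2 → C_1 maps a triangle to the signed sum of its edges. For instance
  ∂[U,W,Y] = [W,Y] − [U,Y] + [U,W],
  ∂[Q,T,W] = [T,W] − [Q,W] + [Q,T].
As a 20×10 matrix over Z this has rank 10, with invariant factors (1,1,1,1,1,1,1,1,1,2).

Now H_k = ker ∂_k / im ∂_{k+1}, so:

  H_0: rank C_0 − rank ∂_1 = 11 − 9 = 2, and the invariant factors of ∂_1 are all 1, so H_0 = Z^2.
  H_1: rank ker ∂_1 − rank ∂_2 = (20 − 9) − 10 = 1, and ∂_2 has invariant factor 2 > 1, so H_1 = Z ⊕ Z/2Z.
  H_2: rank ker ∂_2 − rank ∂_3 = (10 − 10) − 0 = 0, and there is no ∂_3, so H_2 = 0.

As a check, the Euler characteristic is 11 − 20 + 10 = 1, which agrees with 2 − 1 + 0 = 1.
(K is a triangulation of the disjoint union of the real projective plane RP^2 and the circle S^1.)

H_0 ≅ Z^2,  H_1 ≅ Z ⊕ Z/2Z,  H_2 = 0.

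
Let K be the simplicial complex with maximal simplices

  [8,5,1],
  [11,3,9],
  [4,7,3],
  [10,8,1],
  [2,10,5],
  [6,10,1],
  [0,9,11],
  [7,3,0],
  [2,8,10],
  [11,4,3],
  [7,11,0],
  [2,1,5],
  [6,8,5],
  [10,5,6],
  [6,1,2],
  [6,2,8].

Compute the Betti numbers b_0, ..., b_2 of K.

b_0 = 2, b_1 = 1, b_2 = 0.

We work with the vertex ordering 0 < 1 < 2 < 3 < 4 < 5 < 6 < 7 < 8 < 9 < 10 < 11. The simplices of K, each written with vertices in increasing order, are:

  0-simplices (12): [0], [1], [2], [3], [4], [5], [6], [7], [8], [9], [10], [11]
  1-simplices (27): (27 of them)
  2-simplices (16): [0,3,7], [0,7,11], [0,9,11], [1,2,5], [1,2,6], [1,5,8], [1,6,10], [1,8,10], [2,5,10], [2,6,8], [2,8,10], [3,4,7], [3,4,11], [3,9,11], [5,6,8], [5,6,10]

Hence C_0 ≅ Z^12, C_1 ≅ Z^27, C_2 ≅ Z^16.

Boundary ∂_1: C_1 → C_0 maps an edge to its endpoints' difference, ∂[p,q] = q − p. For instance
  ∂[1,5] = [5] − [1].
The resulting 12×27 matrix has rank 10, and its Smith normal form has invariant factors (1,1,1,1,1,1,1,1,1,1).

∂_2: C_2 → C_1 maps a triangle to the signed sum of its edges. For instance
  ∂[2,6,8] = [6,8] − [2,8] + [2,6],
  ∂[3,9,11] = [9,11] − [3,11] + [3,9].
This gives a 27×16 integer matrix of rank 16; reducing to Smith normal form yields diagonal entries (1,1,1,1,1,1,1,1,1,1,1,1,1,1,1,2).

Reading off H_k = ker ∂_k / im ∂_{k+1}:

  H_0: rank C_0 − rank ∂_1 = 12 − 10 = 2, and the invariant factors of ∂_1 are all 1, so H_0 ≅ Z^2.
  H_1: rank ker ∂_1 − rank ∂_2 = (27 − 10) − 16 = 1, and ∂_2 has invariant factor 2 > 1, so H_1 ≅ Z ⊕ Z/2.
  H_2: rank ker ∂_2 − rank ∂_3 = (16 − 16) − 0 = 0, and there is no ∂_3, so H_2 ≅ 0.

As a check, the Euler characteristic is 12 − 27 + 16 = 1, which agrees with 2 − 1 + 0 = 1.
(K is a triangulation of the disjoint union of the cylinder S^1 x I and the real projective plane RP^2.)

Hence the Betti numbers are b_0 = 2, b_1 = 1, b_2 = 0.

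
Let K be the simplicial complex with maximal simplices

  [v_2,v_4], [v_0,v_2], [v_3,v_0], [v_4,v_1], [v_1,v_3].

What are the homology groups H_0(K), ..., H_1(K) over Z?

H_0 ≅ Z,  H_1 ≅ Z.

Take the total order v_0 < v_1 < v_2 < v_3 < v_4 on the vertex set. Then K (dimension 1) consists of the simplices:

  0-simplices (5): [v_0], [v_1], [v_2], [v_3], [v_4]
  1-simplices (5): [v_0,v_2], [v_0,v_3], [v_1,v_3], [v_1,v_4], [v_2,v_4]

Hence C_0 ≅ Z^5, C_1 ≅ Z^5.

The boundary map ∂_1: C_1 → C_0 sends each edge [p,q] (with p < q) to q − p. For instance
  ∂[v_1,v_3] = [v_3] − [v_1].
As a 5×5 matrix over Z this has rank 4, with invariant factors (1,1,1,1).

Now H_k = ker ∂_k / im ∂_{k+1}, so:

  H_0: rank C_0 − rank ∂_1 = 5 − 4 = 1, and the invariant factors of ∂_1 are all 1, so H_0 ≅ Z.
  H_1: rank ker ∂_1 − rank ∂_2 = (5 − 4) − 0 = 1, and there is no ∂_2, so H_1 ≅ Z.

As a check, the Euler characteristic is 5 − 5 = 0, which agrees with 1 − 1 = 0.
(K is a triangulation of the circle S^1.)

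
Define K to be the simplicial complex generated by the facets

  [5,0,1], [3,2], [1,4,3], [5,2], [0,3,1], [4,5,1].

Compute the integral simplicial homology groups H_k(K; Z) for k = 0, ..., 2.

H_0 = Z,  H_1 = Z,  H_2 = 0.

Fix the vertex order 0 < 1 < 2 < 3 < 4 < 5 and write every simplex with vertices in increasing order. Then dim K = 2 and the simplices of K are:

  0-simplices (6): [0], [1], [2], [3], [4], [5]
  1-simplices (10): [0,1], [0,3], [0,5], [1,3], [1,4], [1,5], [2,3], [2,5], [3,4], [4,5]
  2-simplices (4): [0,1,3], [0,1,5], [1,3,4], [1,4,5]

Hence C_0 ≅ Z^6, C_1 ≅ Z^10, C_2 ≅ Z^4.

∂_1: C_1 → C_0 is given by ∂[p,q] = [q] − [p]. For instance
  ∂[2,5] = [5] − [2].
This gives a 6×10 integer matrix of rank 5; reducing to Smith normal form yields diagonal entries (1,1,1,1,1).

∂_2: C_2 → C_1 sends each 2-simplex [p,q,r] to [q,r] − [p,r] + [p,q]. For instance
  ∂[1,3,4] = [3,4] − [1,4] + [1,3],
  ∂[1,4,5] = [4,5] − [1,5] + [1,4].
The 10×4 boundary matrix has rank 4 and Smith normal form diag(1,1,1,1).

Computing H_k = (kernel of ∂_k) / (image of ∂_{k+1}):

  H_0: rank C_0 − rank ∂_1 = 6 − 5 = 1, and the invariant factors of ∂_1 are all 1, so H_0 ≅ Z.
  H_1: rank ker ∂_1 − rank ∂_2 = (10 − 5) − 4 = 1, and the invariant factors of ∂_2 are all 1, so H_1 ≅ Z.
  H_2: rank ker ∂_2 − rank ∂_3 = (4 − 4) − 0 = 0, and there is no ∂_3, so H_2 ≅ 0.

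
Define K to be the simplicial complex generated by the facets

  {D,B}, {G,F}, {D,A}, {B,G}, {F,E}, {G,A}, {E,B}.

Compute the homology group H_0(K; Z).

H_0 ≅ Z.

Take the total order A < B < D < E < F < G on the vertex set. Then K (dimension 1) consists of the simplices:

  0-simplices (6): A, B, D, E, F, G
  1-simplices (7): AD, AG, BD, BE, BG, EF, FG

so the chain groups are C_0 ≅ Z^6, C_1 ≅ Z^7.

Boundary ∂_1: C_1 → C_0 maps an edge to its endpoints' difference, ∂[p,q] = q − p. For instance
  ∂FG = G − F.
As a 6×7 matrix over Z this has rank 5, with invariant factors (1,1,1,1,1).

From H_k ≅ ker(∂_k) / im(∂_{k+1}) we obtain:

  H_0: rank C_0 − rank ∂_1 = 6 − 5 = 1, and the invariant factors of ∂_1 are all 1, so H_0 = Z.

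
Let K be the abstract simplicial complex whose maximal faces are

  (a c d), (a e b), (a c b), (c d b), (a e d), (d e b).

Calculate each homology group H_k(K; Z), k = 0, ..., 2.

K has 5 vertices, 9 edges, 6 triangles.
rank ∂_0 = 0, rank ∂_1 = 4 ⇒ b_0 = 5 − 0 − 4 = 1; all invariant factors of ∂_1 are 1 so no torsion. So H_0 = Z.
rank ∂_1 = 4, rank ∂_2 = 5 ⇒ b_1 = 9 − 4 − 5 = 0; all invariant factors of ∂_2 are 1 so no torsion. So H_1 = 0.
rank ∂_2 = 5, rank ∂_3 = 0 ⇒ b_2 = 6 − 5 − 0 = 1. So H_2 = Z.

H_0 = Z,  H_1 = 0,  H_2 = Z.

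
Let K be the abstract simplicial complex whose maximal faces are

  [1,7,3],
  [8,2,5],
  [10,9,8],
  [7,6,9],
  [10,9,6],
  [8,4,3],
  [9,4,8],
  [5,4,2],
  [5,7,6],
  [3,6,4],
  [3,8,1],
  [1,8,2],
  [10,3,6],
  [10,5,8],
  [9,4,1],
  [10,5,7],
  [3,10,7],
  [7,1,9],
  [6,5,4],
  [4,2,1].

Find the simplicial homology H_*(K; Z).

Order the vertices as 1 < 2 < 3 < 4 < 5 < 6 < 7 < 8 < 9 < 10. Listing each simplex with vertices in this order, K has dimension 2 with simplices:

  0-simplices (10): [1], [2], [3], [4], [5], [6], [7], [8], [9], [10]
  1-simplices (30): (30 of them)
  2-simplices (20): (20 of them)

giving chain groups C_0 ≅ Z^10, C_1 ≅ Z^30, C_2 ≅ Z^20.

∂_1: C_1 → C_0 maps an edge to its endpoints' difference, ∂[p,q] = q − p. For instance
  ∂[5,8] = [8] − [5].
The 10×30 boundary matrix has rank 9 and Smith normal form diag(1,1,1,1,1,1,1,1,1).

Boundary ∂_2: C_2 → C_1 sends each 2-simplex [p,q,r] to [q,r] − [p,r] + [p,q]. For instance
  ∂[2,4,5] = [4,5] − [2,5] + [2,4],
  ∂[1,3,7] = [3,7] − [1,7] + [1,3].
This gives a 30×20 integer matrix of rank 20; reducing to Smith normal form yields diagonal entries (1,1,1,1,1,1,1,1,1,1,1,1,1,1,1,1,1,1,1,2).

Reading off H_k = ker ∂_k / im ∂_{k+1}:

  H_0: rank C_0 − rank ∂_1 = 10 − 9 = 1, and the invariant factors of ∂_1 are all 1, so H_0 = Z.
  H_1: rank ker ∂_1 − rank ∂_2 = (30 − 9) − 20 = 1, and ∂_2 has invariant factor 2 > 1, so H_1 = Z ⊕ Z/2Z.
  H_2: rank ker ∂_2 − rank ∂_3 = (20 − 20) − 0 = 0, and there is no ∂_3, so H_2 = 0.

As a check, the Euler characteristic is 10 − 30 + 20 = 0, which agrees with 1 − 1 + 0 = 0.
(K is a triangulation of the Klein bottle.)

H_0 = Z,  H_1 = Z ⊕ Z/2Z,  H_2 = 0.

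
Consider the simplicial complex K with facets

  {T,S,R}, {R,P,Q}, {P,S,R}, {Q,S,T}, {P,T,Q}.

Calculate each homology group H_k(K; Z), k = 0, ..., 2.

Take the total order P < Q < R < S < T on the vertex set. Then K (dimension 2) consists of the simplices:

  0-simplices (5): P, Q, R, S, T
  1-simplices (10): PQ, PR, PS, PT, QR, QS, QT, RS, RT, ST
  2-simplices (5): PQR, PQT, PRS, QST, RST

giving chain groups C_0 ≅ Z^5, C_1 ≅ Z^10, C_2 ≅ Z^5.

Boundary ∂_1: C_1 → C_0 sends each edge [p,q] (with p < q) to q − p. For instance
  ∂QS = S − Q.
The 5×10 boundary matrix has rank 4 and Smith normal form diag(1,1,1,1).

∂_2: C_2 → C_1 sends each 2-simplex [p,q,r] to [q,r] − [p,r] + [p,q]. For instance
  ∂PRS = RS − PS + PR,
  ∂QST = ST − QT + QS.
The resulting 10×5 matrix has rank 5, and its Smith normal form has invariant factors (1,1,1,1,1).

From H_k ≅ ker(∂_k) / im(∂_{k+1}) we obtain:

  H_0: rank C_0 − rank ∂_1 = 5 − 4 = 1, and the invariant factors of ∂_1 are all 1, so H_0 = Z.
  H_1: rank ker ∂_1 − rank ∂_2 = (10 − 4) − 5 = 1, and the invariant factors of ∂_2 are all 1, so H_1 = Z.
  H_2: rank ker ∂_2 − rank ∂_3 = (5 − 5) − 0 = 0, and there is no ∂_3, so H_2 = 0.

As a check, the Euler characteristic is 5 − 10 + 5 = 0, which agrees with 1 − 1 + 0 = 0.

H_0 ≅ Z,  H_1 ≅ Z,  H_2 = 0.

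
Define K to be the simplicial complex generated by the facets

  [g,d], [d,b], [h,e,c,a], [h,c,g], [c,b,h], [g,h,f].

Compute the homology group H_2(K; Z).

K has 8 vertices, 14 edges, 7 triangles, 1 3-simplex.
rank ∂_2 = 6, rank ∂_3 = 1 ⇒ b_2 = 7 − 6 − 1 = 0; all invariant factors of ∂_3 are 1 so no torsion. So H_2 = 0.

H_2 = 0.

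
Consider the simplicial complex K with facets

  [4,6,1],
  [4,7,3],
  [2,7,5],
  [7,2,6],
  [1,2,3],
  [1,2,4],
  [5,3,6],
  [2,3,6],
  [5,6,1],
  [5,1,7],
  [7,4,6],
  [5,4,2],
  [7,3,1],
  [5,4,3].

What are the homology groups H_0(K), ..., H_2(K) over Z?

H_0 = Z,  H_1 = Z^2,  H_2 = Z.

We work with the vertex ordering 1 < 2 < 3 < 4 < 5 < 6 < 7. The simplices of K, each written with vertices in increasing order, are:

  0-simplices (7): [1], [2], [3], [4], [5], [6], [7]
  1-simplices (21): [1,2], [1,3], [1,4], [1,5], [1,6], [1,7], [2,3], [2,4], [2,5], [2,6], [2,7], [3,4], [3,5], [3,6], [3,7], [4,5], [4,6], [4,7], [5,6], [5,7], [6,7]
  2-simplices (14): [1,2,3], [1,2,4], [1,3,7], [1,4,6], [1,5,6], [1,5,7], [2,3,6], [2,4,5], [2,5,7], [2,6,7], [3,4,5], [3,4,7], [3,5,6], [4,6,7]

Hence C_0 ≅ Z^7, C_1 ≅ Z^21, C_2 ≅ Z^14.

The boundary map ∂_1: C_1 → C_0 is given by ∂[p,q] = [q] − [p]. For instance
  ∂[1,6] = [6] − [1].
The resulting 7×21 matrix has rank 6, and its Smith normal form has invariant factors (1,1,1,1,1,1).

The boundary map ∂_2: C_2 → C_1 maps a triangle to the signed sum of its edges. For instance
  ∂[1,5,6] = [5,6] − [1,6] + [1,5],
  ∂[3,4,5] = [4,5] − [3,5] + [3,4].
As a 21×14 matrix over Z this has rank 13, with invariant factors (1,1,1,1,1,1,1,1,1,1,1,1,1).

Computing H_k = (kernel of ∂_k) / (image of ∂_{k+1}):

  H_0: rank C_0 − rank ∂_1 = 7 − 6 = 1, and the invariant factors of ∂_1 are all 1, so H_0 ≅ Z.
  H_1: rank ker ∂_1 − rank ∂_2 = (21 − 6) − 13 = 2, and the invariant factors of ∂_2 are all 1, so H_1 ≅ Z^2.
  H_2: rank ker ∂_2 − rank ∂_3 = (14 − 13) − 0 = 1, and there is no ∂_3, so H_2 ≅ Z.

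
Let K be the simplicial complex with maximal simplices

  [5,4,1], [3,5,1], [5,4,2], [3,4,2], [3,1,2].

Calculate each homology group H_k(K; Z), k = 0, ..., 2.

K has 5 vertices, 10 edges, 5 triangles.
rank ∂_0 = 0, rank ∂_1 = 4 ⇒ b_0 = 5 − 0 − 4 = 1; all invariant factors of ∂_1 are 1 so no torsion. So H_0 = Z.
rank ∂_1 = 4, rank ∂_2 = 5 ⇒ b_1 = 10 − 4 − 5 = 1; all invariant factors of ∂_2 are 1 so no torsion. So H_1 = Z.
rank ∂_2 = 5, rank ∂_3 = 0 ⇒ b_2 = 5 − 5 − 0 = 0. So H_2 = 0.

H_0 ≅ Z,  H_1 ≅ Z,  H_2 = 0.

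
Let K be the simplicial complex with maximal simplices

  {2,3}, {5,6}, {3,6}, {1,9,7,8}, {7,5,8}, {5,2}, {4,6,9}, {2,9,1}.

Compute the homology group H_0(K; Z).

Order the vertices as 1 < 2 < 3 < 4 < 5 < 6 < 7 < 8 < 9. Listing each simplex with vertices in this order, K has dimension 3 with simplices:

  0-simplices (9): [1], [2], [3], [4], [5], [6], [7], [8], [9]
  1-simplices (17): [1,2], [1,7], [1,8], [1,9], [2,3], [2,5], [2,9], [3,6], [4,6], [4,9], [5,6], [5,7], [5,8], [6,9], [7,8], [7,9], [8,9]
  2-simplices (7): [1,2,9], [1,7,8], [1,7,9], [1,8,9], [4,6,9], [5,7,8], [7,8,9]
  3-simplices (1): [1,7,8,9]

Hence C_0 ≅ Z^9, C_1 ≅ Z^17, C_2 ≅ Z^7, C_3 ≅ Z^1.

The boundary map ∂_1: C_1 → C_0 maps an edge to its endpoints' difference, ∂[p,q] = q − p.
This gives a 9×17 integer matrix of rank 8; reducing to Smith normal form yields diagonal entries (1,1,1,1,1,1,1,1).

Boundary ∂_2: C_2 → C_1 maps a triangle to the signed sum of its edges. For instance
  ∂[1,7,8] = [7,8] − [1,8] + [1,7],
  ∂[1,8,9] = [8,9] − [1,9] + [1,8].
The 17×7 boundary matrix has rank 6 and Smith normal form diag(1,1,1,1,1,1).

Boundary ∂_3: C_3 → C_2 sends each 3-simplex σ to the alternating sum Σ_i (−1)^i (σ with its i-th vertex removed). For instance
  ∂[1,7,8,9] = [7,8,9] − [1,8,9] + [1,7,9] − [1,7,8].
This gives a 7×1 integer matrix of rank 1; reducing to Smith normal form yields diagonal entries (1).

Computing H_k = (kernel of ∂_k) / (image of ∂_{k+1}):

  H_0: rank C_0 − rank ∂_1 = 9 − 8 = 1, and the invariant factors of ∂_1 are all 1, so H_0 = Z.

H_0 ≅ Z.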